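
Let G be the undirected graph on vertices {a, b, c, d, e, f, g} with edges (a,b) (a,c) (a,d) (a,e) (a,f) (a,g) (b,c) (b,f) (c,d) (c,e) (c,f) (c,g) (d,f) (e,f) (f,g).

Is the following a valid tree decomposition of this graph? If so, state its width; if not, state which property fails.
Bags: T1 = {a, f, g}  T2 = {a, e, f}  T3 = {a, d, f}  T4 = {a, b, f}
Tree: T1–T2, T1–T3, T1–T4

No — vertex c appears in no bag.

A tree decomposition must satisfy three properties: every vertex lies in some bag; for every edge, both endpoints lie together in some bag; and for every vertex, the bags containing it form a connected subtree. Here vertex c appears in no bag, so the decomposition is invalid.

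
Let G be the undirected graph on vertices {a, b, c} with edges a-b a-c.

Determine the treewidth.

A width-1 tree decomposition is:
Bags: B1 = {a, c}  B2 = {a, b}
Tree: B1–B2
The largest bag has 2 vertices, giving width 1; this decomposition certifies tw(G) ≤ 1. G has an edge, so its treewidth is at least 1. Therefore the treewidth is 1.

1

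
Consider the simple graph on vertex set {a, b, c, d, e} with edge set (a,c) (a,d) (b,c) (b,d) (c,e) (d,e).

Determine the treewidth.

2

A width-2 tree decomposition is:
Bags: B1 = {b, c, d}  B2 = {a, c, d}  B3 = {c, d, e}
Tree: B1–B2, B2–B3
The largest bag has 3 vertices, giving width 2; this decomposition certifies tw(G) ≤ 2. For the lower bound, G contains the cycle b–d–a–c–b, so G is not a forest; only forests have treewidth ≤ 1, hence tw(G) ≥ 2. The upper and lower bounds meet at 2, so that is the treewidth.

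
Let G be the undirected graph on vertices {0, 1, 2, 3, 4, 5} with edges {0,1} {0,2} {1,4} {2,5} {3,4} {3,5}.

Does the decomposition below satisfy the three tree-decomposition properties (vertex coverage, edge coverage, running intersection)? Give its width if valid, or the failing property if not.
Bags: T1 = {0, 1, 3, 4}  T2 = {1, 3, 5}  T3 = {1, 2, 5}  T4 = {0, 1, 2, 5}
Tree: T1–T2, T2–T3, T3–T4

A tree decomposition must satisfy three properties: every vertex lies in some bag; for every edge, both endpoints lie together in some bag; and for every vertex, the bags containing it form a connected subtree. Here bags containing vertex 0 are not connected in the tree, so the decomposition is invalid.

No — bags containing vertex 0 are not connected in the tree.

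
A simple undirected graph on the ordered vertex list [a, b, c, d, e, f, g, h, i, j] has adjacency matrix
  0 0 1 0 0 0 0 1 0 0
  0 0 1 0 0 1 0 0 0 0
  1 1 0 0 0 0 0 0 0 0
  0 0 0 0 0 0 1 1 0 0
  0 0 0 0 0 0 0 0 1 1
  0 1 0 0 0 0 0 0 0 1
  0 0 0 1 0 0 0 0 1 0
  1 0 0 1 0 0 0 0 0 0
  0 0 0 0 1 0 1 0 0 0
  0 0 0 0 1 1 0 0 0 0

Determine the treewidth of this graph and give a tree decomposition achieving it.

The largest bag has 3 vertices, giving width 2; this decomposition certifies tw(G) ≤ 2. The edges e–i–g–d–h–a–c–b–f–j–e form a cycle, so G is not a tree and its treewidth is at least 2. Therefore the treewidth is 2.

Treewidth 2.
Bags: B1 = {e, g, i}  B2 = {d, e, g}  B3 = {d, e, h}  B4 = {a, e, h}  B5 = {a, c, e}  B6 = {b, c, e}  B7 = {b, e, f}  B8 = {e, f, j}
Tree: B1–B2, B2–B3, B3–B4, B4–B5, B5–B6, B6–B7, B7–B8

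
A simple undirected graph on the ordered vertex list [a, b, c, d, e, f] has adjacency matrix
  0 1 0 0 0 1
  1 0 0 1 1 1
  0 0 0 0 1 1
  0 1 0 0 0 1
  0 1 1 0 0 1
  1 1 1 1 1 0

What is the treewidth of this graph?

2

A width-2 tree decomposition is:
Bags: B1 = {b, e, f}  B2 = {a, b, f}  B3 = {c, e, f}  B4 = {b, d, f}
Tree: B1–B2, B1–B3, B1–B4
Every bag has size at most 3, so the width is 3 − 1 = 2 and tw(G) ≤ 2. Conversely, {c, e, f} is a clique of size 3, and the vertices of any clique must share a bag in every tree decomposition; so some bag has ≥ 3 vertices and tw(G) ≥ 2. Hence tw(G) = 2 exactly.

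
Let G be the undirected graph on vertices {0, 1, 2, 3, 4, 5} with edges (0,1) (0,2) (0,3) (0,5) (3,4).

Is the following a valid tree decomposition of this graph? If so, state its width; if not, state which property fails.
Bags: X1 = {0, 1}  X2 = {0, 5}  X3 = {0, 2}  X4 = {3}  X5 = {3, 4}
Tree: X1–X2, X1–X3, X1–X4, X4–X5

A tree decomposition must satisfy three properties: every vertex lies in some bag; for every edge, both endpoints lie together in some bag; and for every vertex, the bags containing it form a connected subtree. Here edge (0,3) lies in no bag, so the decomposition is invalid.

No — edge (0,3) lies in no bag.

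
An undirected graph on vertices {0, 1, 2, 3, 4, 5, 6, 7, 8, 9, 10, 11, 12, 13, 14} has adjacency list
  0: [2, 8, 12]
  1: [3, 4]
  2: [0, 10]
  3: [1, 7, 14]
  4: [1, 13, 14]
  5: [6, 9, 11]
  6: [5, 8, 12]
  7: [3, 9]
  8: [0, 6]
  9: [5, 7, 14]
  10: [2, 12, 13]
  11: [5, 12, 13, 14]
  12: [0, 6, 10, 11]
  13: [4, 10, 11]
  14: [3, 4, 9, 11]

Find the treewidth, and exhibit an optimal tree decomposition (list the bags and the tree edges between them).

Treewidth 3.
One such decomposition:
Bags: B1 = {1, 3, 4, 7}  B2 = {3, 4, 7, 14}  B3 = {4, 7, 9, 14}  B4 = {4, 9, 13, 14}  B5 = {9, 11, 13, 14}  B6 = {5, 9, 11, 13}  B7 = {5, 10, 11, 13}  B8 = {5, 10, 11, 12}  B9 = {5, 6, 10, 12}  B10 = {2, 6, 10, 12}  B11 = {0, 2, 6, 12}  B12 = {0, 2, 6, 8}
Tree: B1–B2, B2–B3, B3–B4, B4–B5, B5–B6, B6–B7, B7–B8, B8–B9, B9–B10, B10–B11, B11–B12

Every bag has size at most 4, so the width is 4 − 1 = 3 and tw(G) ≤ 3. For the lower bound: the 4 vertex sets {1,3,7}, {4}, {14}, {5,9,11,13} are disjoint, each induces a connected subgraph, and every pair is joined by at least one edge of G. Contracting each set to a single vertex therefore yields K_{4} as a minor, and since treewidth is minor-monotone, tw(G) ≥ tw(K_{4}) = 3. Hence tw(G) = 3 exactly.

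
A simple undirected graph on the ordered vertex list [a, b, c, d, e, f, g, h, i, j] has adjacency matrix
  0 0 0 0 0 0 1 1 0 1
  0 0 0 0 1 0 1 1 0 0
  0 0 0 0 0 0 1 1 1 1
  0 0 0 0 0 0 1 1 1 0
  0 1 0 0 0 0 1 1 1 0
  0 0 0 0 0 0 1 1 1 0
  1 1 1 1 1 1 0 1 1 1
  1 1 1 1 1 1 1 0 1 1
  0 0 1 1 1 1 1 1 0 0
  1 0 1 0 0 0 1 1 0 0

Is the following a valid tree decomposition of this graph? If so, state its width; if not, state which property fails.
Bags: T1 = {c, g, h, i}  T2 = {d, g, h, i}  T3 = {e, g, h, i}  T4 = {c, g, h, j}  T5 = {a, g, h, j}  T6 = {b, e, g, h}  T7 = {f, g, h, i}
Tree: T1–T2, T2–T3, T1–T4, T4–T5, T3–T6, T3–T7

Every vertex of G appears in some bag (union = {a, b, c, d, e, f, g, h, i, j}); every edge is covered by a bag; and for each vertex v the set of bags containing v is connected in the bag tree. The decomposition is therefore valid. The largest bag has 4 vertices, so the width is 3.

Yes; width 3.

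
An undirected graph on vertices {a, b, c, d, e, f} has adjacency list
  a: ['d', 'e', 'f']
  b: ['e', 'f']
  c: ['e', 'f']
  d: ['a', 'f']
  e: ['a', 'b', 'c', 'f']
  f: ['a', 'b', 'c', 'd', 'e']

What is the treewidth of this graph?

A width-2 tree decomposition is:
Bags: B1 = {a, e, f}  B2 = {a, d, f}  B3 = {c, e, f}  B4 = {b, e, f}
Tree: B1–B2, B1–B3, B1–B4
Every bag has size at most 3, so the width is 3 − 1 = 2 and tw(G) ≤ 2. On the other hand G contains the 3-clique {a, d, f}. A clique must lie in a single bag of any decomposition, so no decomposition can have width below 2. Hence tw(G) = 2 exactly.

2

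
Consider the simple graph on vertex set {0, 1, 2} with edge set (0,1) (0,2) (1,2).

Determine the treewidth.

A width-2 tree decomposition is:
Bags: B1 = {0, 1, 2}
Tree: (single bag)
A single bag containing all 3 vertices is trivially a valid decomposition of width 2. For the lower bound, the 3 vertices {0, 1, 2} are pairwise adjacent, and any tree decomposition puts a clique entirely inside one bag — forcing width ≥ 2. Hence tw(G) = 2 exactly.

2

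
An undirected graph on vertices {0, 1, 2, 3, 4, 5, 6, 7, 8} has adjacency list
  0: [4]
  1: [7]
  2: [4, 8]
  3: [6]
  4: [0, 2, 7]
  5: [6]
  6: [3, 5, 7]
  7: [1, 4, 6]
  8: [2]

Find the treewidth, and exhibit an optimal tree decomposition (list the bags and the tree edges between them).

Treewidth 1.
Bags: B1 = {6, 7}  B2 = {4, 7}  B3 = {2, 4}  B4 = {3, 6}  B5 = {2, 8}  B6 = {1, 7}  B7 = {5, 6}  B8 = {0, 4}
Tree: B1–B2, B2–B3, B1–B4, B3–B5, B2–B6, B1–B7, B2–B8

The largest bag has 2 vertices, giving width 1; this decomposition certifies tw(G) ≤ 1. G has an edge, so its treewidth is at least 1. Combining the bounds, tw(G) = 1.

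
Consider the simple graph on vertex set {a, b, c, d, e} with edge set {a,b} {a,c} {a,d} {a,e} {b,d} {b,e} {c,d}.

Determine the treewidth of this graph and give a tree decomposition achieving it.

Treewidth 2.
One such decomposition:
Bags: B1 = {a, c, d}  B2 = {a, b, d}  B3 = {a, b, e}
Tree: B1–B2, B2–B3

The largest bag has 3 vertices, giving width 2; this decomposition certifies tw(G) ≤ 2. Conversely, {a, c, d} is a clique of size 3, and the vertices of any clique must share a bag in every tree decomposition; so some bag has ≥ 3 vertices and tw(G) ≥ 2. Hence tw(G) = 2 exactly.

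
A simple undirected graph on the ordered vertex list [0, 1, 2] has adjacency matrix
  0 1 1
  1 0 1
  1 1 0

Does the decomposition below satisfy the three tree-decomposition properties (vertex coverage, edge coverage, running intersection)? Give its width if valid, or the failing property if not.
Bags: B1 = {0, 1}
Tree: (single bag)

No — vertex 2 appears in no bag.

A tree decomposition must satisfy three properties: every vertex lies in some bag; for every edge, both endpoints lie together in some bag; and for every vertex, the bags containing it form a connected subtree. Here vertex 2 appears in no bag, so the decomposition is invalid.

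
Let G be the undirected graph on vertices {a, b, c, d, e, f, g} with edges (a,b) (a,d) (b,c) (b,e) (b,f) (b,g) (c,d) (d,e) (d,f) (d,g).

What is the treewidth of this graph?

2

A width-2 tree decomposition is:
Bags: B1 = {a, b, d}  B2 = {b, c, d}  B3 = {b, d, e}  B4 = {b, d, f}  B5 = {b, d, g}
Tree: B1–B2, B2–B3, B3–B4, B4–B5
The largest bag has 3 vertices, giving width 2; this decomposition certifies tw(G) ≤ 2. For the lower bound, G contains the cycle d–a–b–c–d, so G is not a forest; only forests have treewidth ≤ 1, hence tw(G) ≥ 2. Combining the bounds, tw(G) = 2.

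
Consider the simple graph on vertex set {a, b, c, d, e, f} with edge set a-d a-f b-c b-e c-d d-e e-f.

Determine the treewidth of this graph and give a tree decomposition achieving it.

Every bag has size at most 3, so the width is 3 − 1 = 2 and tw(G) ≤ 2. Since a–f–e–d–a is a cycle in G, G is not acyclic. Forests are exactly the graphs of treewidth ≤ 1, so tw(G) ≥ 2. Therefore the treewidth is 2.

Treewidth 2.
One such decomposition:
Bags: B1 = {a, d, f}  B2 = {d, e, f}  B3 = {c, d, e}  B4 = {b, c, e}
Tree: B1–B2, B2–B3, B3–B4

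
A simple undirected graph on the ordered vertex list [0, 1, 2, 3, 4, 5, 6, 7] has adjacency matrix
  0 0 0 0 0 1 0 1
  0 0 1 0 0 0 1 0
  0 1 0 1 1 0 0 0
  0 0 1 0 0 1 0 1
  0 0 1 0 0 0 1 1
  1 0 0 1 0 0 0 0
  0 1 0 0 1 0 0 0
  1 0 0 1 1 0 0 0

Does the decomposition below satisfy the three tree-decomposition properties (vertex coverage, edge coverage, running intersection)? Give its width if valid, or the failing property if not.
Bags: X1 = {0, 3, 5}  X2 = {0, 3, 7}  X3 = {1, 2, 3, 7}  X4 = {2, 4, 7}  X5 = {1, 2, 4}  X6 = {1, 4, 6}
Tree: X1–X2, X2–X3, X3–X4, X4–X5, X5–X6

No — bags containing vertex 1 are not connected in the tree.

A tree decomposition must satisfy three properties: every vertex lies in some bag; for every edge, both endpoints lie together in some bag; and for every vertex, the bags containing it form a connected subtree. Here bags containing vertex 1 are not connected in the tree, so the decomposition is invalid.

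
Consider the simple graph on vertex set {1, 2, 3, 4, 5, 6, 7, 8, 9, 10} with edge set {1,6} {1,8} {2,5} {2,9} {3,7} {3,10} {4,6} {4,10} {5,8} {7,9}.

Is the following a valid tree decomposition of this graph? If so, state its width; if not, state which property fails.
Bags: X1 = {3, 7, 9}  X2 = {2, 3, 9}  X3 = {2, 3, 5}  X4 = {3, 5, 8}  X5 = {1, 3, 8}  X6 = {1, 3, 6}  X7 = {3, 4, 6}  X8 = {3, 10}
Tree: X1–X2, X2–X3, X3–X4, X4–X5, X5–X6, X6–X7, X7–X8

A tree decomposition must satisfy three properties: every vertex lies in some bag; for every edge, both endpoints lie together in some bag; and for every vertex, the bags containing it form a connected subtree. Here edge (4,10) lies in no bag, so the decomposition is invalid.

No — edge (4,10) lies in no bag.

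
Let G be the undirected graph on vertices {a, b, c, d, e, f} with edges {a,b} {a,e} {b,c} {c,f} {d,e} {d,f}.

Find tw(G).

A width-2 tree decomposition is:
Bags: B1 = {a, d, e}  B2 = {a, b, d}  B3 = {b, c, d}  B4 = {c, d, f}
Tree: B1–B2, B2–B3, B3–B4
The largest bag has 3 vertices, giving width 2; this decomposition certifies tw(G) ≤ 2. Since d–e–a–b–c–f–d is a cycle in G, G is not acyclic. Forests are exactly the graphs of treewidth ≤ 1, so tw(G) ≥ 2. Therefore the treewidth is 2.

2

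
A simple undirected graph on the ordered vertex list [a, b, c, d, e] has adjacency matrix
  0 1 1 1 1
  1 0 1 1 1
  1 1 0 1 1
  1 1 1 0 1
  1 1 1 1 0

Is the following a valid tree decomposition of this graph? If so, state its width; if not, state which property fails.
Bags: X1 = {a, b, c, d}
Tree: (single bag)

A tree decomposition must satisfy three properties: every vertex lies in some bag; for every edge, both endpoints lie together in some bag; and for every vertex, the bags containing it form a connected subtree. Here vertex e appears in no bag, so the decomposition is invalid.

No — vertex e appears in no bag.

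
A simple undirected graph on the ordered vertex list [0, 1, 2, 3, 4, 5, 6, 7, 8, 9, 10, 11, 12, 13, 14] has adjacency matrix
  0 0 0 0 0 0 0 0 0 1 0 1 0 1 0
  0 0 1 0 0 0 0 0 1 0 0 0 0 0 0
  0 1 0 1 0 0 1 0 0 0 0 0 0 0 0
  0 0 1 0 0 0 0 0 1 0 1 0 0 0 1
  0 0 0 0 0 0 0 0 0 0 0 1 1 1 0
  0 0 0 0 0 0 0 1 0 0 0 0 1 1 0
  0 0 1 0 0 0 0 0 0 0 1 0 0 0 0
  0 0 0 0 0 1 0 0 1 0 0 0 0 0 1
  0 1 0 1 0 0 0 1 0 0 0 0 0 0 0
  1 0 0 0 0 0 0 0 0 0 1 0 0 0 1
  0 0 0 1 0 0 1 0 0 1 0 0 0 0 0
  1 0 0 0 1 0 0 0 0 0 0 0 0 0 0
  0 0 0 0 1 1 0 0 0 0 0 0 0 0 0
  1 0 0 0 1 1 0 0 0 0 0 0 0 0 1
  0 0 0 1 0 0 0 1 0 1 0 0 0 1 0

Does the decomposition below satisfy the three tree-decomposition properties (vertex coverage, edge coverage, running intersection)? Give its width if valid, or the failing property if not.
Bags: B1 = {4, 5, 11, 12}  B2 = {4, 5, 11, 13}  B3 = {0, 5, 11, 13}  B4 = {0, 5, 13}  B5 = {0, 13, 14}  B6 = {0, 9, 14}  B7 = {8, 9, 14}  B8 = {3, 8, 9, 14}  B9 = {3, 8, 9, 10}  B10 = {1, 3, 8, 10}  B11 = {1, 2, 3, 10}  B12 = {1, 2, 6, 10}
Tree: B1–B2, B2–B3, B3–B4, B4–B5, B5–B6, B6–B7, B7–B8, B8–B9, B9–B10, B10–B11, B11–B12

A tree decomposition must satisfy three properties: every vertex lies in some bag; for every edge, both endpoints lie together in some bag; and for every vertex, the bags containing it form a connected subtree. Here vertex 7 appears in no bag, so the decomposition is invalid.

No — vertex 7 appears in no bag.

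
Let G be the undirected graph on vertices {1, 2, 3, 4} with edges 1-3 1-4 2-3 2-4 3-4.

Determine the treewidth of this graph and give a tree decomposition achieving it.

Every bag has size at most 3, so the width is 3 − 1 = 2 and tw(G) ≤ 2. On the other hand G contains the 3-clique {1, 3, 4}. A clique must lie in a single bag of any decomposition, so no decomposition can have width below 2. Therefore the treewidth is 2.

Treewidth 2.
Bags: B1 = {2, 3, 4}  B2 = {1, 3, 4}
Tree: B1–B2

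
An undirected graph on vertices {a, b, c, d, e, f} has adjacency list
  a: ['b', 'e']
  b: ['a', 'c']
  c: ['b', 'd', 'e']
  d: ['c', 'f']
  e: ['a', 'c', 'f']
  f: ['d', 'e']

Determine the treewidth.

A width-2 tree decomposition is:
Bags: B1 = {a, b, c}  B2 = {a, c, e}  B3 = {c, d, e}  B4 = {d, e, f}
Tree: B1–B2, B2–B3, B3–B4
Every bag has size at most 3, so the width is 3 − 1 = 2 and tw(G) ≤ 2. Since b–a–e–c–b is a cycle in G, G is not acyclic. Forests are exactly the graphs of treewidth ≤ 1, so tw(G) ≥ 2. Combining the bounds, tw(G) = 2.

2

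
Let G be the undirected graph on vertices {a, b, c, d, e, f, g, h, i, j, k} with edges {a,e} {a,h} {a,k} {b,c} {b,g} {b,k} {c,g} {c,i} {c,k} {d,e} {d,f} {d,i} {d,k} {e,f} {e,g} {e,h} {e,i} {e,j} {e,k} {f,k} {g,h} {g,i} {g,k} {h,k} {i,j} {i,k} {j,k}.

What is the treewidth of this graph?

3

A width-3 tree decomposition is:
Bags: B1 = {e, g, i, k}  B2 = {c, g, i, k}  B3 = {d, e, i, k}  B4 = {e, i, j, k}  B5 = {e, g, h, k}  B6 = {a, e, h, k}  B7 = {b, c, g, k}  B8 = {d, e, f, k}
Tree: B1–B2, B1–B3, B3–B4, B1–B5, B5–B6, B2–B7, B3–B8
Each bag holds 4 vertices, so the decomposition has width 3, which upper-bounds the treewidth. For the lower bound, the 4 vertices {a, e, h, k} are pairwise adjacent, and any tree decomposition puts a clique entirely inside one bag — forcing width ≥ 3. The upper and lower bounds meet at 3, so that is the treewidth.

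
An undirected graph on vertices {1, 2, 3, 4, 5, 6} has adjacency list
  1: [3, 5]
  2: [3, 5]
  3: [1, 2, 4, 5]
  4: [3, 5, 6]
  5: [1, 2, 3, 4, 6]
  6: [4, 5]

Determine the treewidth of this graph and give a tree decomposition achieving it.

Treewidth 2.
Bags: B1 = {4, 5, 6}  B2 = {3, 4, 5}  B3 = {2, 3, 5}  B4 = {1, 3, 5}
Tree: B1–B2, B2–B3, B2–B4

The largest bag has 3 vertices, giving width 2; this decomposition certifies tw(G) ≤ 2. Conversely, {1, 3, 5} is a clique of size 3, and the vertices of any clique must share a bag in every tree decomposition; so some bag has ≥ 3 vertices and tw(G) ≥ 2. Combining the bounds, tw(G) = 2.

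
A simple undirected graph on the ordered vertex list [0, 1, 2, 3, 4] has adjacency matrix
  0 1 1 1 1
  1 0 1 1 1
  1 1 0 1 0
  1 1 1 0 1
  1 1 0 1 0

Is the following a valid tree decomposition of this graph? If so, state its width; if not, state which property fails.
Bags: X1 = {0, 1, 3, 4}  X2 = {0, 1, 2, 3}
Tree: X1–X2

Every vertex of G appears in some bag (union = {0, 1, 2, 3, 4}); every edge is covered by a bag; and for each vertex v the set of bags containing v is connected in the bag tree. The decomposition is therefore valid. The largest bag has 4 vertices, so the width is 3.

Yes; width 3.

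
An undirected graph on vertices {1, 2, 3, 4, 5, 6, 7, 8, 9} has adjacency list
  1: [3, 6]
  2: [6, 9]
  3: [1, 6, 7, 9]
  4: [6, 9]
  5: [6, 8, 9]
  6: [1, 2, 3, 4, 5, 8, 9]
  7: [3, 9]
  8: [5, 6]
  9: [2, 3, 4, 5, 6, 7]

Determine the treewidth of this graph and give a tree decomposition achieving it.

Treewidth 2.
One optimal decomposition is:
Bags: B1 = {3, 7, 9}  B2 = {3, 6, 9}  B3 = {2, 6, 9}  B4 = {1, 3, 6}  B5 = {5, 6, 9}  B6 = {4, 6, 9}  B7 = {5, 6, 8}
Tree: B1–B2, B2–B3, B2–B4, B3–B5, B2–B6, B5–B7

Each bag holds 3 vertices, so the decomposition has width 2, which upper-bounds the treewidth. For the lower bound, the 3 vertices {5, 6, 8} are pairwise adjacent, and any tree decomposition puts a clique entirely inside one bag — forcing width ≥ 2. Hence tw(G) = 2 exactly.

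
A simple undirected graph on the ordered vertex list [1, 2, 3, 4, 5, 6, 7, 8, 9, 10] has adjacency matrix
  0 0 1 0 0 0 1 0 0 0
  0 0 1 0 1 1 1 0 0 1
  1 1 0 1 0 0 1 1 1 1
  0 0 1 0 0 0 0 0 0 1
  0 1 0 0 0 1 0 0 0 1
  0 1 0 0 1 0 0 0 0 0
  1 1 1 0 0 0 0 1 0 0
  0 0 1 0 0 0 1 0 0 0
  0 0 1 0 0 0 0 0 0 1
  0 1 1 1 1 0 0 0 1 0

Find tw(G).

A width-2 tree decomposition is:
Bags: B1 = {2, 3, 7}  B2 = {2, 3, 10}  B3 = {1, 3, 7}  B4 = {2, 5, 10}  B5 = {2, 5, 6}  B6 = {3, 4, 10}  B7 = {3, 7, 8}  B8 = {3, 9, 10}
Tree: B1–B2, B1–B3, B2–B4, B4–B5, B2–B6, B3–B7, B2–B8
Each bag holds 3 vertices, so the decomposition has width 2, which upper-bounds the treewidth. On the other hand G contains the 3-clique {3, 9, 10}. A clique must lie in a single bag of any decomposition, so no decomposition can have width below 2. Therefore the treewidth is 2.

2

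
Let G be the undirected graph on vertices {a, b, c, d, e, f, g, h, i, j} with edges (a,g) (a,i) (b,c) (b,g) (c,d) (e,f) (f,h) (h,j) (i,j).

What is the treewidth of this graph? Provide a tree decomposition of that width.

Treewidth 1.
Bags: B1 = {e, f}  B2 = {f, h}  B3 = {h, j}  B4 = {i, j}  B5 = {a, i}  B6 = {a, g}  B7 = {b, g}  B8 = {b, c}  B9 = {c, d}
Tree: B1–B2, B2–B3, B3–B4, B4–B5, B5–B6, B6–B7, B7–B8, B8–B9

Each bag holds 2 vertices, so the decomposition has width 1, which upper-bounds the treewidth. Any graph with an edge has treewidth ≥ 1, and G has the edge e–f. Combining the bounds, tw(G) = 1.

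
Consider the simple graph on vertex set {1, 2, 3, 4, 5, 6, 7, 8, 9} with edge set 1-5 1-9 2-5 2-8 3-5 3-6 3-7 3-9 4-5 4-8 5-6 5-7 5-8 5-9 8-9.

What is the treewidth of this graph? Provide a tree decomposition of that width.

Treewidth 2.
One such decomposition:
Bags: B1 = {1, 5, 9}  B2 = {3, 5, 9}  B3 = {5, 8, 9}  B4 = {3, 5, 6}  B5 = {3, 5, 7}  B6 = {2, 5, 8}  B7 = {4, 5, 8}
Tree: B1–B2, B2–B3, B2–B4, B2–B5, B3–B6, B6–B7

The largest bag has 3 vertices, giving width 2; this decomposition certifies tw(G) ≤ 2. Conversely, {1, 5, 9} is a clique of size 3, and the vertices of any clique must share a bag in every tree decomposition; so some bag has ≥ 3 vertices and tw(G) ≥ 2. Hence tw(G) = 2 exactly.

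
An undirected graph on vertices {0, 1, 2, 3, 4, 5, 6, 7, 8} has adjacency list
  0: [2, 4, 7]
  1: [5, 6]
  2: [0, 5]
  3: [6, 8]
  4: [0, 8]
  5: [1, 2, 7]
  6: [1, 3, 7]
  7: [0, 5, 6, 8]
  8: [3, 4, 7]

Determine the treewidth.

3

A width-3 tree decomposition is:
Bags: B1 = {1, 2, 5, 6}  B2 = {2, 5, 6, 7}  B3 = {0, 2, 6, 7}  B4 = {0, 3, 6, 7}  B5 = {0, 3, 7, 8}  B6 = {0, 3, 4, 8}
Tree: B1–B2, B2–B3, B3–B4, B4–B5, B5–B6
Every bag has size at most 4, so the width is 4 − 1 = 3 and tw(G) ≤ 3. For the lower bound: the 4 vertex sets {1,2,5}, {6}, {7}, {0,3,4,8} are disjoint, each induces a connected subgraph, and every pair is joined by at least one edge of G. Contracting each set to a single vertex therefore yields K_{4} as a minor, and since treewidth is minor-monotone, tw(G) ≥ tw(K_{4}) = 3. Hence tw(G) = 3 exactly.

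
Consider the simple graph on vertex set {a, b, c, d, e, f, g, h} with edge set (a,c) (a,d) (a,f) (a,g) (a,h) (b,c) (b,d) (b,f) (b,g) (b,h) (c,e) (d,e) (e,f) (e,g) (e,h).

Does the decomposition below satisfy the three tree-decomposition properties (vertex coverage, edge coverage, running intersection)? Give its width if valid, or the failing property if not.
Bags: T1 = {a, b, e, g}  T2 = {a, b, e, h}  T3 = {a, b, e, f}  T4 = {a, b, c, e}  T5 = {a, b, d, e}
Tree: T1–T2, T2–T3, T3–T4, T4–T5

Yes; width 3.

Checking the three conditions: (i) the bags cover all of {a, b, c, d, e, f, g, h}; (ii) for each edge, some bag contains both endpoints; (iii) the bags containing any fixed vertex form a subtree. All hold, so the decomposition is valid with width 4 − 1 = 3.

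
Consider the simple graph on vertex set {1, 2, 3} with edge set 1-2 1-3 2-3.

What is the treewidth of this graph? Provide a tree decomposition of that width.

A single bag containing all 3 vertices is trivially a valid decomposition of width 2. Conversely, {1, 2, 3} is a clique of size 3, and the vertices of any clique must share a bag in every tree decomposition; so some bag has ≥ 3 vertices and tw(G) ≥ 2. Therefore the treewidth is 2.

Treewidth 2.
One such decomposition:
Bags: B1 = {1, 2, 3}
Tree: (single bag)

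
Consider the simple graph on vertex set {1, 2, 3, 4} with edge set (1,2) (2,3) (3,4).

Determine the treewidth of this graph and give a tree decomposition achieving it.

Every bag has size at most 2, so the width is 2 − 1 = 1 and tw(G) ≤ 1. G has an edge, so its treewidth is at least 1. The upper and lower bounds meet at 1, so that is the treewidth.

Treewidth 1.
One optimal decomposition is:
Bags: B1 = {2, 3}  B2 = {3, 4}  B3 = {1, 2}
Tree: B1–B2, B1–B3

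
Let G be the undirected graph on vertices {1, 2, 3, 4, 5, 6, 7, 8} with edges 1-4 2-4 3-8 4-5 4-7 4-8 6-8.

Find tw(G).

A width-1 tree decomposition is:
Bags: B1 = {4, 7}  B2 = {4, 8}  B3 = {6, 8}  B4 = {4, 5}  B5 = {2, 4}  B6 = {3, 8}  B7 = {1, 4}
Tree: B1–B2, B2–B3, B1–B4, B4–B5, B3–B6, B4–B7
The largest bag has 2 vertices, giving width 1; this decomposition certifies tw(G) ≤ 1. G has an edge, so its treewidth is at least 1. Therefore the treewidth is 1.

1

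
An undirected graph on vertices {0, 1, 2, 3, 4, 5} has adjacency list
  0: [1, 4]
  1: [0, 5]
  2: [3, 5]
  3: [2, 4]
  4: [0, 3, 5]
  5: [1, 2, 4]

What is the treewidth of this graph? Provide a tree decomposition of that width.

The largest bag has 3 vertices, giving width 2; this decomposition certifies tw(G) ≤ 2. For the lower bound, G contains the cycle 0–1–5–4–0, so G is not a forest; only forests have treewidth ≤ 1, hence tw(G) ≥ 2. Combining the bounds, tw(G) = 2.

Treewidth 2.
One optimal decomposition is:
Bags: B1 = {0, 1, 4}  B2 = {1, 4, 5}  B3 = {3, 4, 5}  B4 = {2, 3, 5}
Tree: B1–B2, B2–B3, B3–B4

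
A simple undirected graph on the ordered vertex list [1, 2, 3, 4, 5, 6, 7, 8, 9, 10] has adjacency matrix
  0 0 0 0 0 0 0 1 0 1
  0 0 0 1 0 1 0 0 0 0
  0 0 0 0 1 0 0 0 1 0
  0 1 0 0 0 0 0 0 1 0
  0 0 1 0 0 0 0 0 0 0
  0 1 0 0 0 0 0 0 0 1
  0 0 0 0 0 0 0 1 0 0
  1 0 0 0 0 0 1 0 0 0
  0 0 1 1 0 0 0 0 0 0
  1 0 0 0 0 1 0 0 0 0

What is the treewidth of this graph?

1

A width-1 tree decomposition is:
Bags: B1 = {7, 8}  B2 = {1, 8}  B3 = {1, 10}  B4 = {6, 10}  B5 = {2, 6}  B6 = {2, 4}  B7 = {4, 9}  B8 = {3, 9}  B9 = {3, 5}
Tree: B1–B2, B2–B3, B3–B4, B4–B5, B5–B6, B6–B7, B7–B8, B8–B9
Every bag has size at most 2, so the width is 2 − 1 = 1 and tw(G) ≤ 1. G has an edge, so its treewidth is at least 1. Therefore the treewidth is 1.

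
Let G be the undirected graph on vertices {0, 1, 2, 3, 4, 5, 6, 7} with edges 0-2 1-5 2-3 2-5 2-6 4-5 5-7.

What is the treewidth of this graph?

A width-1 tree decomposition is:
Bags: B1 = {2, 3}  B2 = {2, 5}  B3 = {5, 7}  B4 = {2, 6}  B5 = {1, 5}  B6 = {0, 2}  B7 = {4, 5}
Tree: B1–B2, B2–B3, B1–B4, B3–B5, B2–B6, B2–B7
Each bag holds 2 vertices, so the decomposition has width 1, which upper-bounds the treewidth. Any graph with an edge has treewidth ≥ 1, and G has the edge 2–3. Hence tw(G) = 1 exactly.

1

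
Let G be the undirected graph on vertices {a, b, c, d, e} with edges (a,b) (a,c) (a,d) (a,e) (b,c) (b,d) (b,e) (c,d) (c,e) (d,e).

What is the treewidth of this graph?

A width-4 tree decomposition is:
Bags: B1 = {a, b, c, d, e}
Tree: (single bag)
With just one bag of size 5, the width is 5 − 1 = 4, so tw(G) ≤ 4. Conversely, {a, b, c, d, e} is a clique of size 5, and the vertices of any clique must share a bag in every tree decomposition; so some bag has ≥ 5 vertices and tw(G) ≥ 4. Hence tw(G) = 4 exactly.

4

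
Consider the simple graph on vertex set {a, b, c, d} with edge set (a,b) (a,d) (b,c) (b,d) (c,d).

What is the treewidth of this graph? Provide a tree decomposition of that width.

Treewidth 2.
One optimal decomposition is:
Bags: B1 = {a, b, d}  B2 = {b, c, d}
Tree: B1–B2

The largest bag has 3 vertices, giving width 2; this decomposition certifies tw(G) ≤ 2. Conversely, {b, c, d} is a clique of size 3, and the vertices of any clique must share a bag in every tree decomposition; so some bag has ≥ 3 vertices and tw(G) ≥ 2. The upper and lower bounds meet at 2, so that is the treewidth.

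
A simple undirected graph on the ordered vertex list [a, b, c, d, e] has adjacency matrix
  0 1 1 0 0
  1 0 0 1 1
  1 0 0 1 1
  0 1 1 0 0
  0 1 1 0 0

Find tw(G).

2

A width-2 tree decomposition is:
Bags: B1 = {b, c, e}  B2 = {b, c, d}  B3 = {a, b, c}
Tree: B1–B2, B2–B3
Each bag holds 3 vertices, so the decomposition has width 2, which upper-bounds the treewidth. Since c–e–b–d–c is a cycle in G, G is not acyclic. Forests are exactly the graphs of treewidth ≤ 1, so tw(G) ≥ 2. The upper and lower bounds meet at 2, so that is the treewidth.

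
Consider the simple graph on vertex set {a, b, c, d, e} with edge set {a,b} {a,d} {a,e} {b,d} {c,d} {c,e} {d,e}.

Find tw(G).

2

A width-2 tree decomposition is:
Bags: B1 = {c, d, e}  B2 = {a, d, e}  B3 = {a, b, d}
Tree: B1–B2, B2–B3
The largest bag has 3 vertices, giving width 2; this decomposition certifies tw(G) ≤ 2. On the other hand G contains the 3-clique {c, d, e}. A clique must lie in a single bag of any decomposition, so no decomposition can have width below 2. The upper and lower bounds meet at 2, so that is the treewidth.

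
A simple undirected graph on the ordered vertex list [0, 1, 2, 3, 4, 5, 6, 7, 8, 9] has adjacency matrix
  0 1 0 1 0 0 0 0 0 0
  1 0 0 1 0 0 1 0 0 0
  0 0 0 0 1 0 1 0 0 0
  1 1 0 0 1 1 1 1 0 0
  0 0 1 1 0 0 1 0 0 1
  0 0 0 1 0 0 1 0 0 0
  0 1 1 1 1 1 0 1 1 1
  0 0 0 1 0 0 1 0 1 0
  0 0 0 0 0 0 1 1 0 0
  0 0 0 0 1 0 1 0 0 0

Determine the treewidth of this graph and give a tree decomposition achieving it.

Every bag has size at most 3, so the width is 3 − 1 = 2 and tw(G) ≤ 2. Conversely, {0, 1, 3} is a clique of size 3, and the vertices of any clique must share a bag in every tree decomposition; so some bag has ≥ 3 vertices and tw(G) ≥ 2. Hence tw(G) = 2 exactly.

Treewidth 2.
One optimal decomposition is:
Bags: B1 = {3, 4, 6}  B2 = {3, 5, 6}  B3 = {1, 3, 6}  B4 = {4, 6, 9}  B5 = {2, 4, 6}  B6 = {3, 6, 7}  B7 = {6, 7, 8}  B8 = {0, 1, 3}
Tree: B1–B2, B2–B3, B1–B4, B1–B5, B1–B6, B6–B7, B3–B8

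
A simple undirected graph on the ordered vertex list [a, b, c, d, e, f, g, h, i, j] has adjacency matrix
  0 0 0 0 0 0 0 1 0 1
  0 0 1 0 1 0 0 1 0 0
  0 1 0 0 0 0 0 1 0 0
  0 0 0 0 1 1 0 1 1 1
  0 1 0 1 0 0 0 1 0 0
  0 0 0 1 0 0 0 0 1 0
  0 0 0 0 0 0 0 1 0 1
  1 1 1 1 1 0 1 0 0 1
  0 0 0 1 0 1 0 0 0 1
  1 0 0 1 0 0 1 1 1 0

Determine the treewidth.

2

A width-2 tree decomposition is:
Bags: B1 = {d, h, j}  B2 = {d, i, j}  B3 = {d, e, h}  B4 = {b, e, h}  B5 = {b, c, h}  B6 = {g, h, j}  B7 = {d, f, i}  B8 = {a, h, j}
Tree: B1–B2, B1–B3, B3–B4, B4–B5, B1–B6, B2–B7, B1–B8
Each bag holds 3 vertices, so the decomposition has width 2, which upper-bounds the treewidth. On the other hand G contains the 3-clique {d, h, j}. A clique must lie in a single bag of any decomposition, so no decomposition can have width below 2. The upper and lower bounds meet at 2, so that is the treewidth.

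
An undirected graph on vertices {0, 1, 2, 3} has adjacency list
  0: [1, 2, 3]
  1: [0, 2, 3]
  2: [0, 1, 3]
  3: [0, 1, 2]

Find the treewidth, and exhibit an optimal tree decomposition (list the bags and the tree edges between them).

A single bag containing all 4 vertices is trivially a valid decomposition of width 3. For the lower bound, the 4 vertices {0, 1, 2, 3} are pairwise adjacent, and any tree decomposition puts a clique entirely inside one bag — forcing width ≥ 3. Therefore the treewidth is 3.

Treewidth 3.
Bags: B1 = {0, 1, 2, 3}
Tree: (single bag)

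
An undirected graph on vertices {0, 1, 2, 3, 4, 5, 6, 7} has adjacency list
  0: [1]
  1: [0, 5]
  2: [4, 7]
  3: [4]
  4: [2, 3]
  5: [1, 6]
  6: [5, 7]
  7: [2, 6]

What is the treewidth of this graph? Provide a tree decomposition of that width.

Every bag has size at most 2, so the width is 2 − 1 = 1 and tw(G) ≤ 1. Any graph with an edge has treewidth ≥ 1, and G has the edge 0–1. Hence tw(G) = 1 exactly.

Treewidth 1.
One optimal decomposition is:
Bags: B1 = {0, 1}  B2 = {1, 5}  B3 = {5, 6}  B4 = {6, 7}  B5 = {2, 7}  B6 = {2, 4}  B7 = {3, 4}
Tree: B1–B2, B2–B3, B3–B4, B4–B5, B5–B6, B6–B7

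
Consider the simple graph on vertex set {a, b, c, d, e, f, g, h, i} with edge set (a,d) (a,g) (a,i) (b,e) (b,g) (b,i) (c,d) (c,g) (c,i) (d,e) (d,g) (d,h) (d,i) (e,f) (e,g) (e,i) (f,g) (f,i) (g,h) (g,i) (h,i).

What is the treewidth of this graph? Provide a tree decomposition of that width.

Treewidth 3.
Bags: B1 = {d, e, g, i}  B2 = {e, f, g, i}  B3 = {d, g, h, i}  B4 = {a, d, g, i}  B5 = {c, d, g, i}  B6 = {b, e, g, i}
Tree: B1–B2, B1–B3, B1–B4, B4–B5, B1–B6

Each bag holds 4 vertices, so the decomposition has width 3, which upper-bounds the treewidth. For the lower bound, the 4 vertices {d, e, g, i} are pairwise adjacent, and any tree decomposition puts a clique entirely inside one bag — forcing width ≥ 3. Therefore the treewidth is 3.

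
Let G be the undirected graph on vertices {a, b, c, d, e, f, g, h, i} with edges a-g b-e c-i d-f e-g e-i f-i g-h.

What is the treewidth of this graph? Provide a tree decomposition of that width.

Each bag holds 2 vertices, so the decomposition has width 1, which upper-bounds the treewidth. G has an edge, so its treewidth is at least 1. Hence tw(G) = 1 exactly.

Treewidth 1.
One such decomposition:
Bags: B1 = {e, i}  B2 = {e, g}  B3 = {f, i}  B4 = {c, i}  B5 = {a, g}  B6 = {b, e}  B7 = {g, h}  B8 = {d, f}
Tree: B1–B2, B1–B3, B3–B4, B2–B5, B1–B6, B2–B7, B3–B8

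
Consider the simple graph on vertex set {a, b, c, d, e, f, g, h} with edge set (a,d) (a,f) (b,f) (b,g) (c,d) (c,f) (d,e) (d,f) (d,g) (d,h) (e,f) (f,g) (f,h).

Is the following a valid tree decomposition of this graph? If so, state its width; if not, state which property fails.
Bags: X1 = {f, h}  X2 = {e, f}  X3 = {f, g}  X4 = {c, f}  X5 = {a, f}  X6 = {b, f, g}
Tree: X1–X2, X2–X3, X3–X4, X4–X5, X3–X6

No — vertex d appears in no bag.

A tree decomposition must satisfy three properties: every vertex lies in some bag; for every edge, both endpoints lie together in some bag; and for every vertex, the bags containing it form a connected subtree. Here vertex d appears in no bag, so the decomposition is invalid.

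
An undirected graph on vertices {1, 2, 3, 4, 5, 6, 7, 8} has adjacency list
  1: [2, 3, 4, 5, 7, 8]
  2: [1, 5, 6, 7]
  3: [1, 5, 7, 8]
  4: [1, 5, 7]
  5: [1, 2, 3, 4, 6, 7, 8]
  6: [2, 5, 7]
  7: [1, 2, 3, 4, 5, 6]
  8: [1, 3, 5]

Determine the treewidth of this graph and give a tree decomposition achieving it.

Treewidth 3.
One optimal decomposition is:
Bags: B1 = {1, 2, 5, 7}  B2 = {1, 3, 5, 7}  B3 = {1, 4, 5, 7}  B4 = {2, 5, 6, 7}  B5 = {1, 3, 5, 8}
Tree: B1–B2, B1–B3, B1–B4, B2–B5

The largest bag has 4 vertices, giving width 3; this decomposition certifies tw(G) ≤ 3. On the other hand G contains the 4-clique {1, 3, 5, 8}. A clique must lie in a single bag of any decomposition, so no decomposition can have width below 3. Hence tw(G) = 3 exactly.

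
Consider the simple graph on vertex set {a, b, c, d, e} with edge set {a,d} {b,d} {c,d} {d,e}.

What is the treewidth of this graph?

A width-1 tree decomposition is:
Bags: B1 = {b, d}  B2 = {c, d}  B3 = {d, e}  B4 = {a, d}
Tree: B1–B2, B2–B3, B2–B4
Every bag has size at most 2, so the width is 2 − 1 = 1 and tw(G) ≤ 1. Any graph with an edge has treewidth ≥ 1, and G has the edge b–d. The upper and lower bounds meet at 1, so that is the treewidth.

1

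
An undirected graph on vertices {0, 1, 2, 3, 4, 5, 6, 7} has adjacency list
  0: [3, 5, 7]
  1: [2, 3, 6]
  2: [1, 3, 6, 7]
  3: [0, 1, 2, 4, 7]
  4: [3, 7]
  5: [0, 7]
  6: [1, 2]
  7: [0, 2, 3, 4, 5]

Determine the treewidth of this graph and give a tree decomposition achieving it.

Treewidth 2.
One such decomposition:
Bags: B1 = {1, 2, 3}  B2 = {2, 3, 7}  B3 = {3, 4, 7}  B4 = {1, 2, 6}  B5 = {0, 3, 7}  B6 = {0, 5, 7}
Tree: B1–B2, B2–B3, B1–B4, B3–B5, B5–B6

Each bag holds 3 vertices, so the decomposition has width 2, which upper-bounds the treewidth. Conversely, {1, 2, 3} is a clique of size 3, and the vertices of any clique must share a bag in every tree decomposition; so some bag has ≥ 3 vertices and tw(G) ≥ 2. The upper and lower bounds meet at 2, so that is the treewidth.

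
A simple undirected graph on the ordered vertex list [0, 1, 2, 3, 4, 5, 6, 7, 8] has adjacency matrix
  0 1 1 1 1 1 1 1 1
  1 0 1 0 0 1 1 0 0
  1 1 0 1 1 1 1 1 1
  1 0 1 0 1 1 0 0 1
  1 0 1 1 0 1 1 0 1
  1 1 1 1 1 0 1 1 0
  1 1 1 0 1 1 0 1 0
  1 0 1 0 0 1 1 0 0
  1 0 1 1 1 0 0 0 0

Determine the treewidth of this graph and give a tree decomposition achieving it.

Treewidth 4.
Bags: B1 = {0, 2, 4, 5, 6}  B2 = {0, 2, 5, 6, 7}  B3 = {0, 2, 3, 4, 5}  B4 = {0, 1, 2, 5, 6}  B5 = {0, 2, 3, 4, 8}
Tree: B1–B2, B1–B3, B2–B4, B3–B5

Every bag has size at most 5, so the width is 5 − 1 = 4 and tw(G) ≤ 4. Conversely, {0, 2, 3, 4, 8} is a clique of size 5, and the vertices of any clique must share a bag in every tree decomposition; so some bag has ≥ 5 vertices and tw(G) ≥ 4. Combining the bounds, tw(G) = 4.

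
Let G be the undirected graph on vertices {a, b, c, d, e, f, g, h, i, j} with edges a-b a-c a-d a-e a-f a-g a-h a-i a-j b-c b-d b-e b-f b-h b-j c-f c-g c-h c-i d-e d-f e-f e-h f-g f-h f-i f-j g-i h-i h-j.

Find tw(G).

4

A width-4 tree decomposition is:
Bags: B1 = {a, c, f, g, i}  B2 = {a, c, f, h, i}  B3 = {a, b, c, f, h}  B4 = {a, b, e, f, h}  B5 = {a, b, f, h, j}  B6 = {a, b, d, e, f}
Tree: B1–B2, B2–B3, B3–B4, B3–B5, B4–B6
The largest bag has 5 vertices, giving width 4; this decomposition certifies tw(G) ≤ 4. On the other hand G contains the 5-clique {a, b, d, e, f}. A clique must lie in a single bag of any decomposition, so no decomposition can have width below 4. Hence tw(G) = 4 exactly.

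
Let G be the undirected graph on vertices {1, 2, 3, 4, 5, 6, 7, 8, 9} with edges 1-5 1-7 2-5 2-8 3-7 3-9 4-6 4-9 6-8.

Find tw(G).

2

A width-2 tree decomposition is:
Bags: B1 = {2, 6, 8}  B2 = {2, 4, 6}  B3 = {2, 4, 9}  B4 = {2, 3, 9}  B5 = {2, 3, 7}  B6 = {1, 2, 7}  B7 = {1, 2, 5}
Tree: B1–B2, B2–B3, B3–B4, B4–B5, B5–B6, B6–B7
Each bag holds 3 vertices, so the decomposition has width 2, which upper-bounds the treewidth. For the lower bound, G contains the cycle 2–8–6–4–9–3–7–1–5–2, so G is not a forest; only forests have treewidth ≤ 1, hence tw(G) ≥ 2. Therefore the treewidth is 2.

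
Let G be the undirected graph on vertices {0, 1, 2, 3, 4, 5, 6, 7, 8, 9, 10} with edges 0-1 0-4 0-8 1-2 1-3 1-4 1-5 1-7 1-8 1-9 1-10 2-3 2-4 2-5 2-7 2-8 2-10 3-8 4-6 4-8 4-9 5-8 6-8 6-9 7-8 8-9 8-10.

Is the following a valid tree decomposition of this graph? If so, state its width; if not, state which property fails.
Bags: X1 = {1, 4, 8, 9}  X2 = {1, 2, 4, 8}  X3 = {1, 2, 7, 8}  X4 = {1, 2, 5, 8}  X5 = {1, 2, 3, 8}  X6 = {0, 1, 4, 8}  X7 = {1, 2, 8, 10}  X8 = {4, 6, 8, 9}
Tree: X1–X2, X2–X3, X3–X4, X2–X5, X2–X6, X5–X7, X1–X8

Yes; width 3.

Vertex coverage: the bags together contain {0, 1, 2, 3, 4, 5, 6, 7, 8, 9, 10}, the full vertex set. Edge coverage: each edge of G has both endpoints in at least one bag. Running intersection: for every vertex, the bags containing it form a connected subtree. All three properties hold, so this is a valid tree decomposition of width max|bag| − 1 = 3, and hence tw(G) ≤ 3.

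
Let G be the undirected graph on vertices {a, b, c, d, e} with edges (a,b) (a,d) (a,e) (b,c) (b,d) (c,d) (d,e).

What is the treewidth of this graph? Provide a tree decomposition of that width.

Treewidth 2.
One optimal decomposition is:
Bags: B1 = {b, c, d}  B2 = {a, b, d}  B3 = {a, d, e}
Tree: B1–B2, B2–B3

The largest bag has 3 vertices, giving width 2; this decomposition certifies tw(G) ≤ 2. On the other hand G contains the 3-clique {b, c, d}. A clique must lie in a single bag of any decomposition, so no decomposition can have width below 2. The upper and lower bounds meet at 2, so that is the treewidth.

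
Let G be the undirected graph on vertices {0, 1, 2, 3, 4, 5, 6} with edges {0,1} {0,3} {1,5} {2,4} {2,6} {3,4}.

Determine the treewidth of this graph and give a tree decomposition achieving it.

Every bag has size at most 2, so the width is 2 − 1 = 1 and tw(G) ≤ 1. Since G has at least one edge (e.g. 6–2), it is not an edgeless graph, so tw(G) ≥ 1. Hence tw(G) = 1 exactly.

Treewidth 1.
Bags: B1 = {2, 6}  B2 = {2, 4}  B3 = {3, 4}  B4 = {0, 3}  B5 = {0, 1}  B6 = {1, 5}
Tree: B1–B2, B2–B3, B3–B4, B4–B5, B5–B6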